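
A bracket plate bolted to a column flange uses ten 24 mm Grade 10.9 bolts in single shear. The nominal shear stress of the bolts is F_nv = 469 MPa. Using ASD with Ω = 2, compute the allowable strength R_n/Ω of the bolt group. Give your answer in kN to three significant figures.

A_b = π × 24² / 4 = 452.4 mm².
R_n = F_nv · A_b · n · n_s = 469 × 452.4 × 10 × 1 / 1000 = 2122 kN.
Allowable strength R_n/Ω = 2122 / 2 = 1060 kN.

1060 kN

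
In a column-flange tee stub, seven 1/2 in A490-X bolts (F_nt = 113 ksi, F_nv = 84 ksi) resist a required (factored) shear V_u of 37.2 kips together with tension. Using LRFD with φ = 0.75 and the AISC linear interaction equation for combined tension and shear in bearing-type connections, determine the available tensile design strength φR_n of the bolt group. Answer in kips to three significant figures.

A_b = π·0.5²/4 = 0.1963 in²; f_rv = 37.2 / (7 × 0.1963) = 27.07 ksi.
F'_nt = 1.3 F_nt − (F_nt / φF_nv) f_rv = 1.3·113 − (113/(0.75·84))·27.07 = 98.35 ksi, capped at F_nt → F'_nt = 98.35 ksi.
R_n = F'_nt · A_b · n = 98.35 × 0.1963 × 7 = 135.2 kips.
Design strength φR_n = 0.75 × 135.2 = 101 kips.

101 kips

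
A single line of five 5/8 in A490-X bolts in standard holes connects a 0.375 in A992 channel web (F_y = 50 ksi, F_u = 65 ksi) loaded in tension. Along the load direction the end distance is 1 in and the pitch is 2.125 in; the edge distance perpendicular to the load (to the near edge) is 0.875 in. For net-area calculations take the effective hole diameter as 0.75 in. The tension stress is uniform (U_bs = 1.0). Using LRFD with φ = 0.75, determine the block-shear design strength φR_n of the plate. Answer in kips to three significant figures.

Shear plane L_v = 1 + 4·2.125 = 9.5 in; A_gv = 9.5 × 0.375 = 3.562 in².
A_nv = (9.5 − 4.5·0.75) × 0.375 = 2.297 in².
A_nt = (0.875 − 0.5·0.75) × 0.375 = 0.1875 in².
0.6 F_u A_nv = 89.58 kips; 0.6 F_y A_gv = 106.9 kips → shear rupture governs the shear term.
R_n = 89.58 + 1.0 × 65 × 0.1875 = 101.8 kips.
Design strength φR_n = 0.75 × 101.8 = 76.3 kips.

76.3 kips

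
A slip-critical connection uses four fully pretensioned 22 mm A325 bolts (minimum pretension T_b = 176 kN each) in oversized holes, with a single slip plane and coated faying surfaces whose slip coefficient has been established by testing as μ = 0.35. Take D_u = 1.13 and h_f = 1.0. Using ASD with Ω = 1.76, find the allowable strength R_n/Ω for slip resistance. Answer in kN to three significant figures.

158 kN

R_n = μ · D_u · h_f · T_b · n_s · n_b = 0.35 × 1.13 × 1.0 × 176 × 1 × 4 = 278.4 kN.
Allowable strength R_n/Ω = 278.4 / 1.76 = 158 kN.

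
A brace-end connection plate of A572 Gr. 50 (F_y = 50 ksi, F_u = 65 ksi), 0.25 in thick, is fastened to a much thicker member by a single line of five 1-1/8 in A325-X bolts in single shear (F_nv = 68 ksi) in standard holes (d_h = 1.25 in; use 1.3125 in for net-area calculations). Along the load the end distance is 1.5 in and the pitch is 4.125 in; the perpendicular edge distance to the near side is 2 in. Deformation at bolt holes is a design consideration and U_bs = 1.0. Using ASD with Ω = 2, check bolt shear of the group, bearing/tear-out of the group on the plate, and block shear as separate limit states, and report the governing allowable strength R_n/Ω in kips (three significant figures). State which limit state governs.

69.9 kips (block shear governs)

Bolt shear: A_b = π·1.125²/4 = 0.994 in²; R_n = 68 × 0.994 × 5 × 1 = 338 kips → 338 / 2 = 169 kips.
Bearing: edge l_c = 0.875, r_n = 17.06 kips; interior l_c = 2.875, r_n = 43.87 kips; R_n = 17.06 + 4·43.87 = 192.6 kips → 96.3 kips.
Block shear: A_gv = 4.5, A_nv = 3.023, A_nt = 0.3359 in²; R_n = min(0.6F_uA_nv, 0.6F_yA_gv) + U_bs·F_u·A_nt = 139.8 kips → 69.9 kips.
Block shear governs: 69.9 kips.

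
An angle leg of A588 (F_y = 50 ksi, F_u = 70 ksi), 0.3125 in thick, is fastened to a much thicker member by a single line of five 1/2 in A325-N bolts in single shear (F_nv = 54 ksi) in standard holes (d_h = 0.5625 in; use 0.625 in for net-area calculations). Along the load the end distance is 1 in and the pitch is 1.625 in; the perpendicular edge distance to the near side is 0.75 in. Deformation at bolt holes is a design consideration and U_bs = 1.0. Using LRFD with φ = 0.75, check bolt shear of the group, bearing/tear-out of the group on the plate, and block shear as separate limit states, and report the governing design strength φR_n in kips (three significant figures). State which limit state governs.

39.8 kips (bolt shear governs)

Bolt shear: A_b = π·0.5²/4 = 0.1963 in²; R_n = 54 × 0.1963 × 5 × 1 = 53.01 kips → 0.75 × 53.01 = 39.8 kips.
Bearing: edge l_c = 0.7188, r_n = 18.87 kips; interior l_c = 1.062, r_n = 26.25 kips; R_n = 18.87 + 4·26.25 = 123.9 kips → 92.9 kips.
Block shear: A_gv = 2.344, A_nv = 1.465, A_nt = 0.1367 in²; R_n = min(0.6F_uA_nv, 0.6F_yA_gv) + U_bs·F_u·A_nt = 71.09 kips → 53.3 kips.
Bolt shear governs: 39.8 kips.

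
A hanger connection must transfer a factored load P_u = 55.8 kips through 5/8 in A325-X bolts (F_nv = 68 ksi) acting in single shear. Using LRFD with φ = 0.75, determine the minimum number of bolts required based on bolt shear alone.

A_b = π·0.625²/4 = 0.3068 in².
Per-bolt design strength φR_n = 0.75 × 68 × 0.3068 × 1 = 15.65 kips.
n ≥ 55.8 / 15.65 = 3.566 → use 4 bolts.

4 bolts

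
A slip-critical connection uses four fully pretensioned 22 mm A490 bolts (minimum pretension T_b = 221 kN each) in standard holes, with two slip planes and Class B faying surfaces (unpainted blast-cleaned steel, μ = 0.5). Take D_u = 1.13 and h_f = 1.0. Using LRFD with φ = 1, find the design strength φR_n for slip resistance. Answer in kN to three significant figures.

R_n = μ · D_u · h_f · T_b · n_s · n_b = 0.5 × 1.13 × 1.0 × 221 × 2 × 4 = 998.9 kN.
Design strength φR_n = 1 × 998.9 = 999 kN.

999 kN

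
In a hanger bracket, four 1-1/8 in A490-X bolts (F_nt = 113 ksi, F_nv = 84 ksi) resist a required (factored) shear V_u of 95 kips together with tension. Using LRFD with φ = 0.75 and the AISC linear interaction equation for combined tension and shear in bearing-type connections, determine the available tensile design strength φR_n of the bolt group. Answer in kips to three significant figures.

A_b = π·1.125²/4 = 0.994 in²; f_rv = 95 / (4 × 0.994) = 23.89 ksi.
F'_nt = 1.3 F_nt − (F_nt / φF_nv) f_rv = 1.3·113 − (113/(0.75·84))·23.89 = 104 ksi, capped at F_nt → F'_nt = 104 ksi.
R_n = F'_nt · A_b · n = 104 × 0.994 × 4 = 413.7 kips.
Design strength φR_n = 0.75 × 413.7 = 310 kips.

310 kips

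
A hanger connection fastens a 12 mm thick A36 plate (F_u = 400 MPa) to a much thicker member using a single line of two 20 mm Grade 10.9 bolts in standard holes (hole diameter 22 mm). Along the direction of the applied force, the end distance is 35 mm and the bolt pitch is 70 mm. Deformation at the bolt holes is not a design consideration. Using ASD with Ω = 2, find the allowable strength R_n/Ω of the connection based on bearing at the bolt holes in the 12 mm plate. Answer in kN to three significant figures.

Per bolt r_n = 1.5 l_c t F_u ≤ 3.0 d t F_u; upper limit = 3.0 × 20 × 12 × 400 / 1000 = 288 kN.
Edge bolt: l_c = 35 − 22/2 = 24 mm → 1.5 × 24 × 12 × 400 / 1000 = 172.8 → r_n = 172.8 kN.
Interior bolts: l_c = 70 − 22 = 48 mm → 1.5 × 48 × 12 × 400 / 1000 = 345.6 → r_n = 288 kN.
R_n = 1 × 172.8 + 1 × 288 = 460.8 kN.
Allowable strength R_n/Ω = 460.8 / 2 = 230 kN.

230 kN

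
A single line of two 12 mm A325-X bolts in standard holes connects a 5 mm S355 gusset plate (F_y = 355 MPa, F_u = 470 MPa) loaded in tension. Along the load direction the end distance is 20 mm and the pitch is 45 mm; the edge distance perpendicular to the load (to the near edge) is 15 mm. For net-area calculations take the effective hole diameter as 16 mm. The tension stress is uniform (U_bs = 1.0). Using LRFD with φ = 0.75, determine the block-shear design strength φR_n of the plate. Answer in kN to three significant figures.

55.7 kN

Shear plane L_v = 20 + 1·45 = 65 mm; A_gv = 65 × 5 = 325 mm².
A_nv = (65 − 1.5·16) × 5 = 205 mm².
A_nt = (15 − 0.5·16) × 5 = 35 mm².
0.6 F_u A_nv = 57.81 kN; 0.6 F_y A_gv = 69.23 kN → shear rupture governs the shear term.
R_n = 57.81 + 1.0 × 470 × 35 / 1000 = 74.26 kN.
Design strength φR_n = 0.75 × 74.26 = 55.7 kN.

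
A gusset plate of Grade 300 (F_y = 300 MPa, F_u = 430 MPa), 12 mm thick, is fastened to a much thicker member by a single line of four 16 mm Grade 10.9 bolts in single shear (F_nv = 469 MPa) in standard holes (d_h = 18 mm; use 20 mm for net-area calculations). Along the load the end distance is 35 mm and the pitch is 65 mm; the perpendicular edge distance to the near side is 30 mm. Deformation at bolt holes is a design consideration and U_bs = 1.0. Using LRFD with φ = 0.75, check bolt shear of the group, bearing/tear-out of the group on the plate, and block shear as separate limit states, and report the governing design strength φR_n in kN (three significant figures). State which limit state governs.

Bolt shear: A_b = π·16²/4 = 201.1 mm²; R_n = 469 × 201.1 × 4 × 1 / 1000 = 377.2 kN → 0.75 × 377.2 = 283 kN.
Bearing: edge l_c = 26, r_n = 161 kN; interior l_c = 47, r_n = 198.1 kN; R_n = 161 + 3·198.1 = 755.4 kN → 567 kN.
Block shear: A_gv = 2760, A_nv = 1920, A_nt = 240 mm²; R_n = min(0.6F_uA_nv, 0.6F_yA_gv) + U_bs·F_u·A_nt = 598.6 kN → 449 kN.
Bolt shear governs: 283 kN.

283 kN (bolt shear governs)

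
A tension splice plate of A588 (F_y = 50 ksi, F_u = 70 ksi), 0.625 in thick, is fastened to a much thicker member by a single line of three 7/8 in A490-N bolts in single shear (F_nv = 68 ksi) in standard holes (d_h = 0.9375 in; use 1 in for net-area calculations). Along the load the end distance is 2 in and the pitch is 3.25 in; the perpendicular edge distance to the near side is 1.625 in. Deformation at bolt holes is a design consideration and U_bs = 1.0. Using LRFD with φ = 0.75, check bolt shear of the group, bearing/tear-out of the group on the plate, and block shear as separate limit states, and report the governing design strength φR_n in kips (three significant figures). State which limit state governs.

Bolt shear: A_b = π·0.875²/4 = 0.6013 in²; R_n = 68 × 0.6013 × 3 × 1 = 122.7 kips → 0.75 × 122.7 = 92 kips.
Bearing: edge l_c = 1.531, r_n = 80.39 kips; interior l_c = 2.312, r_n = 91.88 kips; R_n = 80.39 + 2·91.88 = 264.1 kips → 198 kips.
Block shear: A_gv = 5.312, A_nv = 3.75, A_nt = 0.7031 in²; R_n = min(0.6F_uA_nv, 0.6F_yA_gv) + U_bs·F_u·A_nt = 206.7 kips → 155 kips.
Bolt shear governs: 92 kips.

92 kips (bolt shear governs)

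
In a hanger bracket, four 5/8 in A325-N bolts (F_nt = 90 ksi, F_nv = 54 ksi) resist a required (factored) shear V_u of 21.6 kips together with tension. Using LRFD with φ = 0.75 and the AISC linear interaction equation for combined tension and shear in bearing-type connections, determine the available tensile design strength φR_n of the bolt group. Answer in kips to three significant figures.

A_b = π·0.625²/4 = 0.3068 in²; f_rv = 21.6 / (4 × 0.3068) = 17.6 ksi.
F'_nt = 1.3 F_nt − (F_nt / φF_nv) f_rv = 1.3·90 − (90/(0.75·54))·17.6 = 77.89 ksi, capped at F_nt → F'_nt = 77.89 ksi.
R_n = F'_nt · A_b · n = 77.89 × 0.3068 × 4 = 95.58 kips.
Design strength φR_n = 0.75 × 95.58 = 71.7 kips.

71.7 kips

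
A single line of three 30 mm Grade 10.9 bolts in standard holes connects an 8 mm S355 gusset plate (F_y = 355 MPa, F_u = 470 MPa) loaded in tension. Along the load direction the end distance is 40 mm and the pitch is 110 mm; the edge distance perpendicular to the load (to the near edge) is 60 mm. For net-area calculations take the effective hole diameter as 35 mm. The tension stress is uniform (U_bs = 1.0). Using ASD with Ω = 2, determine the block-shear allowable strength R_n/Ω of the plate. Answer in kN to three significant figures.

Shear plane L_v = 40 + 2·110 = 260 mm; A_gv = 260 × 8 = 2080 mm².
A_nv = (260 − 2.5·35) × 8 = 1380 mm².
A_nt = (60 − 0.5·35) × 8 = 340 mm².
0.6 F_u A_nv = 389.2 kN; 0.6 F_y A_gv = 443 kN → shear rupture governs the shear term.
R_n = 389.2 + 1.0 × 470 × 340 / 1000 = 549 kN.
Allowable strength R_n/Ω = 549 / 2 = 274 kN.

274 kN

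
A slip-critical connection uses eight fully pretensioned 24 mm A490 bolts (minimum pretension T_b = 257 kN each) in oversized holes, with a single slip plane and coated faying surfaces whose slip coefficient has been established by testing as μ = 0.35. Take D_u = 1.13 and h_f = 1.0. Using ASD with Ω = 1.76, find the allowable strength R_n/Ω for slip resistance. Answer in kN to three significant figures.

R_n = μ · D_u · h_f · T_b · n_s · n_b = 0.35 × 1.13 × 1.0 × 257 × 1 × 8 = 813.1 kN.
Allowable strength R_n/Ω = 813.1 / 1.76 = 462 kN.

462 kN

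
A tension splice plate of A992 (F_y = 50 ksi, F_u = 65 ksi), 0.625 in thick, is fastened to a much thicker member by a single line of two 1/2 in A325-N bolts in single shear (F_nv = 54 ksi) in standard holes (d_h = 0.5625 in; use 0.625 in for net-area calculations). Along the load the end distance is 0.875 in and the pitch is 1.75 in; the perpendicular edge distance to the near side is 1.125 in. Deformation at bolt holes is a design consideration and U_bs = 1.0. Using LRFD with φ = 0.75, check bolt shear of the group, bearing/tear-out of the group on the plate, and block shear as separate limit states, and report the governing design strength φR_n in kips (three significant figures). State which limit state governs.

Bolt shear: A_b = π·0.5²/4 = 0.1963 in²; R_n = 54 × 0.1963 × 2 × 1 = 21.21 kips → 0.75 × 21.21 = 15.9 kips.
Bearing: edge l_c = 0.5938, r_n = 28.95 kips; interior l_c = 1.188, r_n = 48.75 kips; R_n = 28.95 + 1·48.75 = 77.7 kips → 58.3 kips.
Block shear: A_gv = 1.641, A_nv = 1.055, A_nt = 0.5078 in²; R_n = min(0.6F_uA_nv, 0.6F_yA_gv) + U_bs·F_u·A_nt = 74.14 kips → 55.6 kips.
Bolt shear governs: 15.9 kips.

15.9 kips (bolt shear governs)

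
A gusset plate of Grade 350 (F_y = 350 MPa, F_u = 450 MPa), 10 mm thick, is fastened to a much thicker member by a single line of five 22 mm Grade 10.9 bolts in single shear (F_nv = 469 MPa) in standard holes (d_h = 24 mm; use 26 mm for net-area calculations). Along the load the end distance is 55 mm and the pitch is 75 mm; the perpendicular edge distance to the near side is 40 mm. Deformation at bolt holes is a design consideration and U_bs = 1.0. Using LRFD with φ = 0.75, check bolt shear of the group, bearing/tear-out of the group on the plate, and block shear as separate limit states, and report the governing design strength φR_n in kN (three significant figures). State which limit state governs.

Bolt shear: A_b = π·22²/4 = 380.1 mm²; R_n = 469 × 380.1 × 5 × 1 / 1000 = 891.4 kN → 0.75 × 891.4 = 669 kN.
Bearing: edge l_c = 43, r_n = 232.2 kN; interior l_c = 51, r_n = 237.6 kN; R_n = 232.2 + 4·237.6 = 1183 kN → 887 kN.
Block shear: A_gv = 3550, A_nv = 2380, A_nt = 270 mm²; R_n = min(0.6F_uA_nv, 0.6F_yA_gv) + U_bs·F_u·A_nt = 764.1 kN → 573 kN.
Block shear governs: 573 kN.

573 kN (block shear governs)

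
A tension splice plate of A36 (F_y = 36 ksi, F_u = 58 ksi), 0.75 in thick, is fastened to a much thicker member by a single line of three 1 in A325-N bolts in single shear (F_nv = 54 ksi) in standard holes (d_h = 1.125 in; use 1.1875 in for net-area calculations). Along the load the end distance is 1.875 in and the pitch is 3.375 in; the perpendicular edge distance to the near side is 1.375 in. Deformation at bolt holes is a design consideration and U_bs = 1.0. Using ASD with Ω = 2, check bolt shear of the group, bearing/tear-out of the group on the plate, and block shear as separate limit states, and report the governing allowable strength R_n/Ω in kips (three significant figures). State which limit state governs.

63.6 kips (bolt shear governs)

Bolt shear: A_b = π·1²/4 = 0.7854 in²; R_n = 54 × 0.7854 × 3 × 1 = 127.2 kips → 127.2 / 2 = 63.6 kips.
Bearing: edge l_c = 1.312, r_n = 68.51 kips; interior l_c = 2.25, r_n = 104.4 kips; R_n = 68.51 + 2·104.4 = 277.3 kips → 139 kips.
Block shear: A_gv = 6.469, A_nv = 4.242, A_nt = 0.5859 in²; R_n = min(0.6F_uA_nv, 0.6F_yA_gv) + U_bs·F_u·A_nt = 173.7 kips → 86.9 kips.
Bolt shear governs: 63.6 kips.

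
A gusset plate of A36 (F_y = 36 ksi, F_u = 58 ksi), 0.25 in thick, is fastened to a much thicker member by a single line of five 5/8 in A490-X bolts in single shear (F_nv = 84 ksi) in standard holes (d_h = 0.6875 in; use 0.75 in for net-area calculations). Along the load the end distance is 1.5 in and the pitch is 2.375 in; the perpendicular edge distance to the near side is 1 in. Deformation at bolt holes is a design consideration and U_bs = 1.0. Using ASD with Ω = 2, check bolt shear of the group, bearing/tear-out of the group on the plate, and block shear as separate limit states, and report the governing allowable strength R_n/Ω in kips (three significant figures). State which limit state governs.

34.2 kips (block shear governs)

Bolt shear: A_b = π·0.625²/4 = 0.3068 in²; R_n = 84 × 0.3068 × 5 × 1 = 128.9 kips → 128.9 / 2 = 64.4 kips.
Bearing: edge l_c = 1.156, r_n = 20.12 kips; interior l_c = 1.688, r_n = 21.75 kips; R_n = 20.12 + 4·21.75 = 107.1 kips → 53.6 kips.
Block shear: A_gv = 2.75, A_nv = 1.906, A_nt = 0.1562 in²; R_n = min(0.6F_uA_nv, 0.6F_yA_gv) + U_bs·F_u·A_nt = 68.46 kips → 34.2 kips.
Block shear governs: 34.2 kips.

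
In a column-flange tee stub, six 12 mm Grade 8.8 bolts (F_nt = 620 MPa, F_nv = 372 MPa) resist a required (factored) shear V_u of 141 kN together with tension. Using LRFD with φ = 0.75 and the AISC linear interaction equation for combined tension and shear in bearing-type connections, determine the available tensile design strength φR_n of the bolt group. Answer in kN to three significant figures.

175 kN

A_b = π·12²/4 = 113.1 mm²; f_rv = 141 × 1000 / (6 × 113.1) = 207.8 MPa.
F'_nt = 1.3 F_nt − (F_nt / φF_nv) f_rv = 1.3·620 − (620/(0.75·372))·207.8 = 344.3 MPa, capped at F_nt → F'_nt = 344.3 MPa.
R_n = F'_nt · A_b · n = 344.3 × 113.1 × 6 / 1000 = 233.6 kN.
Design strength φR_n = 0.75 × 233.6 = 175 kN.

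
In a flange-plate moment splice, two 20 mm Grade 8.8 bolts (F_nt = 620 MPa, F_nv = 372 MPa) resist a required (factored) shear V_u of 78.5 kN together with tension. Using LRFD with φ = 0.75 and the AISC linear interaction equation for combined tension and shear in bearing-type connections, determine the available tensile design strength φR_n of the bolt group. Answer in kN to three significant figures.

249 kN

A_b = π·20²/4 = 314.2 mm²; f_rv = 78.5 × 1000 / (2 × 314.2) = 124.9 MPa.
F'_nt = 1.3 F_nt − (F_nt / φF_nv) f_rv = 1.3·620 − (620/(0.75·372))·124.9 = 528.4 MPa, capped at F_nt → F'_nt = 528.4 MPa.
R_n = F'_nt · A_b · n = 528.4 × 314.2 × 2 / 1000 = 332 kN.
Design strength φR_n = 0.75 × 332 = 249 kN.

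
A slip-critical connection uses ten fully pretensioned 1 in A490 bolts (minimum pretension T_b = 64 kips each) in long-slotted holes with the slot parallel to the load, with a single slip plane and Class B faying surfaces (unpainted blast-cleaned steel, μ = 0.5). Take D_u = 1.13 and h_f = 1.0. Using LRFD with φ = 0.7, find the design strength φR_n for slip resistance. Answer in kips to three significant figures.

R_n = μ · D_u · h_f · T_b · n_s · n_b = 0.5 × 1.13 × 1.0 × 64 × 1 × 10 = 361.6 kips.
Design strength φR_n = 0.7 × 361.6 = 253 kips.

253 kips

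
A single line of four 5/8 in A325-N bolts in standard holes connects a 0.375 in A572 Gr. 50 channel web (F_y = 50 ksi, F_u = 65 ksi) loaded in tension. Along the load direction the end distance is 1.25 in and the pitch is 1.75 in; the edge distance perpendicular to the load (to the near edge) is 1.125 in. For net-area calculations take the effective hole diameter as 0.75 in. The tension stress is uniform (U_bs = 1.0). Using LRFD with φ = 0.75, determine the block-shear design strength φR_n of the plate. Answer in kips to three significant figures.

Shear plane L_v = 1.25 + 3·1.75 = 6.5 in; A_gv = 6.5 × 0.375 = 2.438 in².
A_nv = (6.5 − 3.5·0.75) × 0.375 = 1.453 in².
A_nt = (1.125 − 0.5·0.75) × 0.375 = 0.2812 in².
0.6 F_u A_nv = 56.67 kips; 0.6 F_y A_gv = 73.12 kips → shear rupture governs the shear term.
R_n = 56.67 + 1.0 × 65 × 0.2812 = 74.95 kips.
Design strength φR_n = 0.75 × 74.95 = 56.2 kips.

56.2 kips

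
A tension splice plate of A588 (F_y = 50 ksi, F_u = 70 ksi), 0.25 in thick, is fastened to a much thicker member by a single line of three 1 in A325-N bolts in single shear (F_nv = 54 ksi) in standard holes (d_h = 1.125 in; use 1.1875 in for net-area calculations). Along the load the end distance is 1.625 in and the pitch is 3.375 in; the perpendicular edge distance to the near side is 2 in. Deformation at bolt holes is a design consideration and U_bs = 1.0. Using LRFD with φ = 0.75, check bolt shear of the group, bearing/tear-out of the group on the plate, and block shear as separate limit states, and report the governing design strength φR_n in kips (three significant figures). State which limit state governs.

61 kips (block shear governs)

Bolt shear: A_b = π·1²/4 = 0.7854 in²; R_n = 54 × 0.7854 × 3 × 1 = 127.2 kips → 0.75 × 127.2 = 95.4 kips.
Bearing: edge l_c = 1.062, r_n = 22.31 kips; interior l_c = 2.25, r_n = 42 kips; R_n = 22.31 + 2·42 = 106.3 kips → 79.7 kips.
Block shear: A_gv = 2.094, A_nv = 1.352, A_nt = 0.3516 in²; R_n = min(0.6F_uA_nv, 0.6F_yA_gv) + U_bs·F_u·A_nt = 81.38 kips → 61 kips.
Block shear governs: 61 kips.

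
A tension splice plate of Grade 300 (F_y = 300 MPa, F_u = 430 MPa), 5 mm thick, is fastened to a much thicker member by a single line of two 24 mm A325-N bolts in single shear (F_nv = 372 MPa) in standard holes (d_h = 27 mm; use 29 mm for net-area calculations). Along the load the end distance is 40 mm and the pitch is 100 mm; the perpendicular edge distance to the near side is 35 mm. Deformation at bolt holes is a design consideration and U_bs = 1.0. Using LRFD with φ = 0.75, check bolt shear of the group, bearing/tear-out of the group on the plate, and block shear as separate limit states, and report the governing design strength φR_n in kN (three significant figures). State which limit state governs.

126 kN (block shear governs)

Bolt shear: A_b = π·24²/4 = 452.4 mm²; R_n = 372 × 452.4 × 2 × 1 / 1000 = 336.6 kN → 0.75 × 336.6 = 252 kN.
Bearing: edge l_c = 26.5, r_n = 68.37 kN; interior l_c = 73, r_n = 123.8 kN; R_n = 68.37 + 1·123.8 = 192.2 kN → 144 kN.
Block shear: A_gv = 700, A_nv = 482.5, A_nt = 102.5 mm²; R_n = min(0.6F_uA_nv, 0.6F_yA_gv) + U_bs·F_u·A_nt = 168.6 kN → 126 kN.
Block shear governs: 126 kN.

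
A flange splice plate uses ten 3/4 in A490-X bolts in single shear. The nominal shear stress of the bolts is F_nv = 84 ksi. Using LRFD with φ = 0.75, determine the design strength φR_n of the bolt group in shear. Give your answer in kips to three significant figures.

A_b = π × 0.75² / 4 = 0.4418 in².
R_n = F_nv · A_b · n · n_s = 84 × 0.4418 × 10 × 1 = 371.1 kips.
Design strength φR_n = 0.75 × 371.1 = 278 kips.

278 kips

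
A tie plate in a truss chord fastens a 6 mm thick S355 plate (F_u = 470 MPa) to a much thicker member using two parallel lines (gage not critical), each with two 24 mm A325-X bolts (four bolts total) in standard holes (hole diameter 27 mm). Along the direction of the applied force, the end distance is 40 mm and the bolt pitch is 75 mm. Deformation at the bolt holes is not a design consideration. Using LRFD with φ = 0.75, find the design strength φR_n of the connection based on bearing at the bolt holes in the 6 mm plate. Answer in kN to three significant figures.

Per bolt r_n = 1.5 l_c t F_u ≤ 3.0 d t F_u; upper limit = 3.0 × 24 × 6 × 470 / 1000 = 203 kN.
Edge bolt: l_c = 40 − 27/2 = 26.5 mm → 1.5 × 26.5 × 6 × 470 / 1000 = 112.1 → r_n = 112.1 kN.
Interior bolts: l_c = 75 − 27 = 48 mm → 1.5 × 48 × 6 × 470 / 1000 = 203 → r_n = 203 kN.
R_n = 2 × 112.1 + 2 × 203 = 630.3 kN.
Design strength φR_n = 0.75 × 630.3 = 473 kN.

473 kN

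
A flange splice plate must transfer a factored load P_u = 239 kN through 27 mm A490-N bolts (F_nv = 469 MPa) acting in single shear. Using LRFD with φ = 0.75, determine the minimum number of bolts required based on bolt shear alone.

A_b = π·27²/4 = 572.6 mm².
Per-bolt design strength φR_n = 0.75 × 469 × 572.6 × 1 / 1000 = 201.4 kN.
n ≥ 239 / 201.4 = 1.187 → use 2 bolts.

2 bolts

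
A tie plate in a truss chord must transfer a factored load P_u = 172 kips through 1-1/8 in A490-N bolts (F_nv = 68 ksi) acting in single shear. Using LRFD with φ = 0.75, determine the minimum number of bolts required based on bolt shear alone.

A_b = π·1.125²/4 = 0.994 in².
Per-bolt design strength φR_n = 0.75 × 68 × 0.994 × 1 = 50.69 kips.
n ≥ 172 / 50.69 = 3.393 → use 4 bolts.

4 bolts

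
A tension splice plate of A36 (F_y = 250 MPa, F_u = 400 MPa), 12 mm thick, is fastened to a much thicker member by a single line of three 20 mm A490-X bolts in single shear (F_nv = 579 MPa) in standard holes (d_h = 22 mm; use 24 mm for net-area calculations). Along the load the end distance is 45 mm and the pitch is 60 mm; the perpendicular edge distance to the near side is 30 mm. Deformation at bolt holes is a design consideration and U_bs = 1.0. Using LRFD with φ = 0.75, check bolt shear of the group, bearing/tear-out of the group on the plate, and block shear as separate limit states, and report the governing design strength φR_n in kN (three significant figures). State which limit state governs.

Bolt shear: A_b = π·20²/4 = 314.2 mm²; R_n = 579 × 314.2 × 3 × 1 / 1000 = 545.7 kN → 0.75 × 545.7 = 409 kN.
Bearing: edge l_c = 34, r_n = 195.8 kN; interior l_c = 38, r_n = 218.9 kN; R_n = 195.8 + 2·218.9 = 633.6 kN → 475 kN.
Block shear: A_gv = 1980, A_nv = 1260, A_nt = 216 mm²; R_n = min(0.6F_uA_nv, 0.6F_yA_gv) + U_bs·F_u·A_nt = 383.4 kN → 288 kN.
Block shear governs: 288 kN.

288 kN (block shear governs)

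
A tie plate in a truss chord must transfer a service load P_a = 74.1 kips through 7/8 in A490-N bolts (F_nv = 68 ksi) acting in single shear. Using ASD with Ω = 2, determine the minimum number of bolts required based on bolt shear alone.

A_b = π·0.875²/4 = 0.6013 in².
Per-bolt allowable strength R_n/Ω = 68 × 0.6013 × 1 / 2 = 20.44 kips.
n ≥ 74.1 / 20.44 = 3.624 → use 4 bolts.

4 bolts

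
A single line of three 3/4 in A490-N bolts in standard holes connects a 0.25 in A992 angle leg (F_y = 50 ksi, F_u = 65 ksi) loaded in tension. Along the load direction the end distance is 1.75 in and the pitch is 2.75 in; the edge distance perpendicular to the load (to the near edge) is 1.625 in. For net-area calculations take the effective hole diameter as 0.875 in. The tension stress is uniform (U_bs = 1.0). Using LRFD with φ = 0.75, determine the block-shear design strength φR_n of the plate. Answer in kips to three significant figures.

51.5 kips

Shear plane L_v = 1.75 + 2·2.75 = 7.25 in; A_gv = 7.25 × 0.25 = 1.812 in².
A_nv = (7.25 − 2.5·0.875) × 0.25 = 1.266 in².
A_nt = (1.625 − 0.5·0.875) × 0.25 = 0.2969 in².
0.6 F_u A_nv = 49.36 kips; 0.6 F_y A_gv = 54.38 kips → shear rupture governs the shear term.
R_n = 49.36 + 1.0 × 65 × 0.2969 = 68.66 kips.
Design strength φR_n = 0.75 × 68.66 = 51.5 kips.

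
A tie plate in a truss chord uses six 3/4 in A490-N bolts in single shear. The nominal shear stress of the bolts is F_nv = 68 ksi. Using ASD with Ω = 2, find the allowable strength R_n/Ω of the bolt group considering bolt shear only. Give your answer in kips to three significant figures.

A_b = π × 0.75² / 4 = 0.4418 in².
R_n = F_nv · A_b · n · n_s = 68 × 0.4418 × 6 × 1 = 180.2 kips.
Allowable strength R_n/Ω = 180.2 / 2 = 90.1 kips.

90.1 kips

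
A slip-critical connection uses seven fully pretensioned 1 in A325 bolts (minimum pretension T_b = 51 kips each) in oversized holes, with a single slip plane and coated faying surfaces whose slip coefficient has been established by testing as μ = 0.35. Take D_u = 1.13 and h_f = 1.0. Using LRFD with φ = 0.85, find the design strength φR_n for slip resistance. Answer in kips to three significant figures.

R_n = μ · D_u · h_f · T_b · n_s · n_b = 0.35 × 1.13 × 1.0 × 51 × 1 × 7 = 141.2 kips.
Design strength φR_n = 0.85 × 141.2 = 120 kips.

120 kips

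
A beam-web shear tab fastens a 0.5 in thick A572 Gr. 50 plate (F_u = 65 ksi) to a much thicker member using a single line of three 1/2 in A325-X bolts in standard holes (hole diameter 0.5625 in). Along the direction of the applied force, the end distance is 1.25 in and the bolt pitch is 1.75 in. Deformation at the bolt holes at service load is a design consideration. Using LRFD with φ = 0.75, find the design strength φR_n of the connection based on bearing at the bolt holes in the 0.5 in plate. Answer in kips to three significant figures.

Per bolt r_n = 1.2 l_c t F_u ≤ 2.4 d t F_u; upper limit = 2.4 × 0.5 × 0.5 × 65 = 39 kips.
Edge bolt: l_c = 1.25 − 0.5625/2 = 0.9688 in → 1.2 × 0.9688 × 0.5 × 65 = 37.78 → r_n = 37.78 kips.
Interior bolts: l_c = 1.75 − 0.5625 = 1.188 in → 1.2 × 1.188 × 0.5 × 65 = 46.31 → r_n = 39 kips.
R_n = 1 × 37.78 + 2 × 39 = 115.8 kips.
Design strength φR_n = 0.75 × 115.8 = 86.8 kips.

86.8 kips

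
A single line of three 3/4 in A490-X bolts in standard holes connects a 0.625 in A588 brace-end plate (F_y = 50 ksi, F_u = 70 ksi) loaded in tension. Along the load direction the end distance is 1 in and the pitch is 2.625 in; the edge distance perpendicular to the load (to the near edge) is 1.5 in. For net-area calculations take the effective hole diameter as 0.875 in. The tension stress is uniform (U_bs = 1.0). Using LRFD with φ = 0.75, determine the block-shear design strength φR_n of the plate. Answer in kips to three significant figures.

Shear plane L_v = 1 + 2·2.625 = 6.25 in; A_gv = 6.25 × 0.625 = 3.906 in².
A_nv = (6.25 − 2.5·0.875) × 0.625 = 2.539 in².
A_nt = (1.5 − 0.5·0.875) × 0.625 = 0.6641 in².
0.6 F_u A_nv = 106.6 kips; 0.6 F_y A_gv = 117.2 kips → shear rupture governs the shear term.
R_n = 106.6 + 1.0 × 70 × 0.6641 = 153.1 kips.
Design strength φR_n = 0.75 × 153.1 = 115 kips.

115 kips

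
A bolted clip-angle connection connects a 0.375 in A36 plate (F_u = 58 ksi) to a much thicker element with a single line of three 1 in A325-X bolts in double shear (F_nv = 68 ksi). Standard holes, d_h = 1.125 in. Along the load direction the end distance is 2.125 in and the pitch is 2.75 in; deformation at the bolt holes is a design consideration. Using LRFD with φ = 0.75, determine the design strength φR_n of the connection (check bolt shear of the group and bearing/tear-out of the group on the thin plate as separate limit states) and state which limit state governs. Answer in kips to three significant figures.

94.2 kips (bearing governs)

Bolt shear: A_b = π·1²/4 = 0.7854 in²; R_n = 68 × 0.7854 × 3 × 2 = 320.4 kips → 0.75 × 320.4 = 240 kips.
Bearing (1.2 l_c t F_u ≤ 2.4 d t F_u): upper limit = 2.4·1·0.375·58 = 52.2 kips.
  Edge l_c = 2.125 − 1.125/2 = 1.562 → r_n = 40.78 kips; interior l_c = 2.75 − 1.125 = 1.625 → r_n = 42.41 kips.
  R_n,bearing = 1·40.78 + 2·42.41 = 125.6 kips → 0.75 × 125.6 = 94.2 kips.
Bearing governs: 94.2 kips.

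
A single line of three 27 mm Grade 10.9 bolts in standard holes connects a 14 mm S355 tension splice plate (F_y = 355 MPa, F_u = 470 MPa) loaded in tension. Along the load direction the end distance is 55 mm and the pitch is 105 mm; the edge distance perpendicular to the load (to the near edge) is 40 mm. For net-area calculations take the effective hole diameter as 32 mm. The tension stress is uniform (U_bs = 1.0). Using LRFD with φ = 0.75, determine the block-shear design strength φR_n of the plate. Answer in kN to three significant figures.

666 kN

Shear plane L_v = 55 + 2·105 = 265 mm; A_gv = 265 × 14 = 3710 mm².
A_nv = (265 − 2.5·32) × 14 = 2590 mm².
A_nt = (40 − 0.5·32) × 14 = 336 mm².
0.6 F_u A_nv = 730.4 kN; 0.6 F_y A_gv = 790.2 kN → shear rupture governs the shear term.
R_n = 730.4 + 1.0 × 470 × 336 / 1000 = 888.3 kN.
Design strength φR_n = 0.75 × 888.3 = 666 kN.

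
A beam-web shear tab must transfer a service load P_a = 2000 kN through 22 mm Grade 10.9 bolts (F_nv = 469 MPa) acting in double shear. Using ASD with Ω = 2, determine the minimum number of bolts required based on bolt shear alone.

A_b = π·22²/4 = 380.1 mm².
Per-bolt allowable strength R_n/Ω = 469 × 380.1 × 2 / 1000 / 2 = 178.3 kN.
n ≥ 2000 / 178.3 = 11.22 → use 12 bolts.

12 bolts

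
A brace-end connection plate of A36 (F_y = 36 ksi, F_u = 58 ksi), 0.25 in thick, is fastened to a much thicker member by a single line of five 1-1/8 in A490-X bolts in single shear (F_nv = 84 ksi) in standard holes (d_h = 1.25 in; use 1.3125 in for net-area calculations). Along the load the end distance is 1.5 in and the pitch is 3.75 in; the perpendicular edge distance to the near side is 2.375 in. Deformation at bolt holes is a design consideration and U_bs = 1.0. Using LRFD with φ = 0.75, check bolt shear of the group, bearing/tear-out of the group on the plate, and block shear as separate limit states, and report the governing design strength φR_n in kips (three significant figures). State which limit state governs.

Bolt shear: A_b = π·1.125²/4 = 0.994 in²; R_n = 84 × 0.994 × 5 × 1 = 417.5 kips → 0.75 × 417.5 = 313 kips.
Bearing: edge l_c = 0.875, r_n = 15.23 kips; interior l_c = 2.5, r_n = 39.15 kips; R_n = 15.23 + 4·39.15 = 171.8 kips → 129 kips.
Block shear: A_gv = 4.125, A_nv = 2.648, A_nt = 0.4297 in²; R_n = min(0.6F_uA_nv, 0.6F_yA_gv) + U_bs·F_u·A_nt = 114 kips → 85.5 kips.
Block shear governs: 85.5 kips.

85.5 kips (block shear governs)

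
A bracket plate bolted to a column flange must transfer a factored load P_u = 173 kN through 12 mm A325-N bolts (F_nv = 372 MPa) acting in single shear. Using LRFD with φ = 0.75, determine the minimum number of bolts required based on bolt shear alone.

A_b = π·12²/4 = 113.1 mm².
Per-bolt design strength φR_n = 0.75 × 372 × 113.1 × 1 / 1000 = 31.55 kN.
n ≥ 173 / 31.55 = 5.483 → use 6 bolts.

6 bolts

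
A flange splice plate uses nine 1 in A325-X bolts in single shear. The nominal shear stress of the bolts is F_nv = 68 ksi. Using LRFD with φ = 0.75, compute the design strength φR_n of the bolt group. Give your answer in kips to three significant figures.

A_b = π × 1² / 4 = 0.7854 in².
R_n = F_nv · A_b · n · n_s = 68 × 0.7854 × 9 × 1 = 480.7 kips.
Design strength φR_n = 0.75 × 480.7 = 360 kips.

360 kips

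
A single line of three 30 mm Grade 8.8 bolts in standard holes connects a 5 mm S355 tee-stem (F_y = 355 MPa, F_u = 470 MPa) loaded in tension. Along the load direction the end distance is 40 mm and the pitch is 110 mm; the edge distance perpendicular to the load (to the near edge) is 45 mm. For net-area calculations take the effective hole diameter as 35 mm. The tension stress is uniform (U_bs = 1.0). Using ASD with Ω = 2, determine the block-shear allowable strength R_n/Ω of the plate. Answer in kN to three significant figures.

154 kN

Shear plane L_v = 40 + 2·110 = 260 mm; A_gv = 260 × 5 = 1300 mm².
A_nv = (260 − 2.5·35) × 5 = 862.5 mm².
A_nt = (45 − 0.5·35) × 5 = 137.5 mm².
0.6 F_u A_nv = 243.2 kN; 0.6 F_y A_gv = 276.9 kN → shear rupture governs the shear term.
R_n = 243.2 + 1.0 × 470 × 137.5 / 1000 = 307.9 kN.
Allowable strength R_n/Ω = 307.9 / 2 = 154 kN.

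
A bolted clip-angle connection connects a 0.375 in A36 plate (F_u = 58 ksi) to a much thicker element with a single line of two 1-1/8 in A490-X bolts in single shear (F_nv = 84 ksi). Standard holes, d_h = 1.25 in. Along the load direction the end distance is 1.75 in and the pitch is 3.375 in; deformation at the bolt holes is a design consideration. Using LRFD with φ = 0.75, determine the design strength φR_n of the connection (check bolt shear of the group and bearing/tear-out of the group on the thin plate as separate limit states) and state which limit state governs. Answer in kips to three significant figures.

63.6 kips (bearing governs)

Bolt shear: A_b = π·1.125²/4 = 0.994 in²; R_n = 84 × 0.994 × 2 × 1 = 167 kips → 0.75 × 167 = 125 kips.
Bearing (1.2 l_c t F_u ≤ 2.4 d t F_u): upper limit = 2.4·1.125·0.375·58 = 58.72 kips.
  Edge l_c = 1.75 − 1.25/2 = 1.125 → r_n = 29.36 kips; interior l_c = 3.375 − 1.25 = 2.125 → r_n = 55.46 kips.
  R_n,bearing = 1·29.36 + 1·55.46 = 84.82 kips → 0.75 × 84.82 = 63.6 kips.
Bearing governs: 63.6 kips.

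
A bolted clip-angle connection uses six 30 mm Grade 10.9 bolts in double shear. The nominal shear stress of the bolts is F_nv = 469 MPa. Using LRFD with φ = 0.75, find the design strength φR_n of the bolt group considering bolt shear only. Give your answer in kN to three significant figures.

A_b = π × 30² / 4 = 706.9 mm².
R_n = F_nv · A_b · n · n_s = 469 × 706.9 × 6 × 2 / 1000 = 3978 kN.
Design strength φR_n = 0.75 × 3978 = 2980 kN.

2980 kN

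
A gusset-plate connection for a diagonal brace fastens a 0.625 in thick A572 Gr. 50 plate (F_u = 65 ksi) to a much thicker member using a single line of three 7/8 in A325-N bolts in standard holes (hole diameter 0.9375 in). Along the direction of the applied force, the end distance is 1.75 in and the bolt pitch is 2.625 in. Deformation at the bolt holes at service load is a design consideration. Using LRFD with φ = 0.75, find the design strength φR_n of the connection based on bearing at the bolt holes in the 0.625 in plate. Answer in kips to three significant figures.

170 kips

Per bolt r_n = 1.2 l_c t F_u ≤ 2.4 d t F_u; upper limit = 2.4 × 0.875 × 0.625 × 65 = 85.31 kips.
Edge bolt: l_c = 1.75 − 0.9375/2 = 1.281 in → 1.2 × 1.281 × 0.625 × 65 = 62.46 → r_n = 62.46 kips.
Interior bolts: l_c = 2.625 − 0.9375 = 1.688 in → 1.2 × 1.688 × 0.625 × 65 = 82.27 → r_n = 82.27 kips.
R_n = 1 × 62.46 + 2 × 82.27 = 227 kips.
Design strength φR_n = 0.75 × 227 = 170 kips.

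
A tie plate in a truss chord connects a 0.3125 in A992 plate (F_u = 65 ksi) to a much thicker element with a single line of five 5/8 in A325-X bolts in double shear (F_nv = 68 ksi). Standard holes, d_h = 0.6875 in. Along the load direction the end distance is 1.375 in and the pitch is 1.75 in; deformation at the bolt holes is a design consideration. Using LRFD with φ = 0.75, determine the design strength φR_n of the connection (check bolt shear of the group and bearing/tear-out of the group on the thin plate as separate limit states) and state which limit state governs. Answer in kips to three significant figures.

96.5 kips (bearing governs)

Bolt shear: A_b = π·0.625²/4 = 0.3068 in²; R_n = 68 × 0.3068 × 5 × 2 = 208.6 kips → 0.75 × 208.6 = 156 kips.
Bearing (1.2 l_c t F_u ≤ 2.4 d t F_u): upper limit = 2.4·0.625·0.3125·65 = 30.47 kips.
  Edge l_c = 1.375 − 0.6875/2 = 1.031 → r_n = 25.14 kips; interior l_c = 1.75 − 0.6875 = 1.062 → r_n = 25.9 kips.
  R_n,bearing = 1·25.14 + 4·25.9 = 128.7 kips → 0.75 × 128.7 = 96.5 kips.
Bearing governs: 96.5 kips.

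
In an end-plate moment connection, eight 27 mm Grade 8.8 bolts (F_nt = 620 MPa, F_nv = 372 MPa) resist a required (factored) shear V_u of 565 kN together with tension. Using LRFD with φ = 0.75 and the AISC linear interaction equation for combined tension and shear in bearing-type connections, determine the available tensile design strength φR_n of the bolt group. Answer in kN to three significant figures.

A_b = π·27²/4 = 572.6 mm²; f_rv = 565 × 1000 / (8 × 572.6) = 123.4 MPa.
F'_nt = 1.3 F_nt − (F_nt / φF_nv) f_rv = 1.3·620 − (620/(0.75·372))·123.4 = 531.9 MPa, capped at F_nt → F'_nt = 531.9 MPa.
R_n = F'_nt · A_b · n = 531.9 × 572.6 × 8 / 1000 = 2436 kN.
Design strength φR_n = 0.75 × 2436 = 1830 kN.

1830 kN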